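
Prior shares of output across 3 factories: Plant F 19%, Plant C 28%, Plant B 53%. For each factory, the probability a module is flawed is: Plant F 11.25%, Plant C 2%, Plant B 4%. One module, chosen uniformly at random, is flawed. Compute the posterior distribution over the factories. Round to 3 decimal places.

Plant F 0.444, Plant C 0.116, Plant B 0.440

By Bayes' rule, posterior ∝ prior × likelihood:
  Plant F: 0.19 × 0.1125 = 0.021375
  Plant C: 0.28 × 0.02 = 0.0056
  Plant B: 0.53 × 0.04 = 0.0212
Normalizing constant = 0.048175.
P(Plant F | flawed) = 0.021375/0.048175 ≈ 0.444
P(Plant C | flawed) = 0.0056/0.048175 ≈ 0.116
P(Plant B | flawed) = 0.0212/0.048175 ≈ 0.440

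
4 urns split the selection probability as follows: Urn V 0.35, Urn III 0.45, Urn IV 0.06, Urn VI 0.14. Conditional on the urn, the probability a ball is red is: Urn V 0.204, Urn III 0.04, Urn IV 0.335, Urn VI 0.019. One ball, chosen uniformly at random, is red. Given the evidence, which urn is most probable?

Unnormalized posteriors (prior × likelihood):
  Urn V: 0.35 × 0.204 = 0.0714
  Urn III: 0.45 × 0.04 = 0.018
  Urn IV: 0.06 × 0.335 = 0.0201
  Urn VI: 0.14 × 0.019 = 0.00266
Sum = 0.11216.
Largest term belongs to Urn V, so Urn V is most probable.

Urn V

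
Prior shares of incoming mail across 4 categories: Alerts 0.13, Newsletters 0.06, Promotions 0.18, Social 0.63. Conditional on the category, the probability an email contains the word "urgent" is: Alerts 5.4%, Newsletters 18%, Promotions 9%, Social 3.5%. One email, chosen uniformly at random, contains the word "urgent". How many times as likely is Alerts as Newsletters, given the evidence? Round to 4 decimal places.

0.6500

Prior × likelihood for each hypothesis:
  Alerts: 0.13 × 0.054 = 0.00702
  Newsletters: 0.06 × 0.18 = 0.0108
  Promotions: 0.18 × 0.09 = 0.0162
  Social: 0.63 × 0.035 = 0.02205
Sum = 0.05607.
The ratio is 0.00702 / 0.0108 (the normalizer cancels) = 0.6500.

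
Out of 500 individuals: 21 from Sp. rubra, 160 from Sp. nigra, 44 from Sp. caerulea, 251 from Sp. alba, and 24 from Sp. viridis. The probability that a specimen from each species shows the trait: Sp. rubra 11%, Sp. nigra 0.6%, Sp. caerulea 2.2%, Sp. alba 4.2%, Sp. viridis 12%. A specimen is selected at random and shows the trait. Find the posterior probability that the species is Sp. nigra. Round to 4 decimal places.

Prior × likelihood for each hypothesis:
  Sp. rubra: 0.042 × 0.11 = 0.00462
  Sp. nigra: 0.32 × 0.006 = 0.00192
  Sp. caerulea: 0.088 × 0.022 = 0.001936
  Sp. alba: 0.502 × 0.042 = 0.021084
  Sp. viridis: 0.048 × 0.12 = 0.00576
Sum = 0.03532.
P(Sp. nigra | evidence) = 0.00192 / 0.03532 ≈ 0.0544.

0.0544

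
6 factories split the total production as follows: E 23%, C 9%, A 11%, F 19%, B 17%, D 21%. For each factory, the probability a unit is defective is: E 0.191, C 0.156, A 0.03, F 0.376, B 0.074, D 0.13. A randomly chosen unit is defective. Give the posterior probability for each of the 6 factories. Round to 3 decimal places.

E 0.255, C 0.081, A 0.019, F 0.414, B 0.073, D 0.158

By Bayes' rule, posterior ∝ prior × likelihood:
  E: 0.23 × 0.191 = 0.04393
  C: 0.09 × 0.156 = 0.01404
  A: 0.11 × 0.03 = 0.0033
  F: 0.19 × 0.376 = 0.07144
  B: 0.17 × 0.074 = 0.01258
  D: 0.21 × 0.13 = 0.0273
Sum = 0.17259.
P(E | defective) = 0.04393/0.17259 ≈ 0.255
P(C | defective) = 0.01404/0.17259 ≈ 0.081
P(A | defective) = 0.0033/0.17259 ≈ 0.019
P(F | defective) = 0.07144/0.17259 ≈ 0.414
P(B | defective) = 0.01258/0.17259 ≈ 0.073
P(D | defective) = 0.0273/0.17259 ≈ 0.158
(Check: 0.255+0.081+0.019+0.414+0.073+0.158 = 1.000.)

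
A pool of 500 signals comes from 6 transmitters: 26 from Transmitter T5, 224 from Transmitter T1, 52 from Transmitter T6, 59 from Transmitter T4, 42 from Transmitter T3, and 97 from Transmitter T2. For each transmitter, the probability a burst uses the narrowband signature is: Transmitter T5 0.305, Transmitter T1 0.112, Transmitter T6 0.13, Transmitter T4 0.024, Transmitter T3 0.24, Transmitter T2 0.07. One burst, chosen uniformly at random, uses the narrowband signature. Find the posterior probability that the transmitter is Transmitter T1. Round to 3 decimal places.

By Bayes' rule, posterior ∝ prior × likelihood:
  Transmitter T5: 0.052 × 0.305 = 0.01586
  Transmitter T1: 0.448 × 0.112 = 0.050176
  Transmitter T6: 0.104 × 0.13 = 0.01352
  Transmitter T4: 0.118 × 0.024 = 0.002832
  Transmitter T3: 0.084 × 0.24 = 0.02016
  Transmitter T2: 0.194 × 0.07 = 0.01358
Normalizing constant = 0.116128.
P(Transmitter T1 | evidence) = 0.050176 / 0.116128 ≈ 0.432.

0.432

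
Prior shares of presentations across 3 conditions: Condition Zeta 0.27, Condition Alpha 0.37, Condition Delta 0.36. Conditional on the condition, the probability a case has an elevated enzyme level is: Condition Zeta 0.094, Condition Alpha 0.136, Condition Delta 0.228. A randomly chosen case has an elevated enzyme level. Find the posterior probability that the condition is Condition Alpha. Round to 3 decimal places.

Compute prior × likelihood for every hypothesis:
  Condition Zeta: 0.27 × 0.094 = 0.02538
  Condition Alpha: 0.37 × 0.136 = 0.05032
  Condition Delta: 0.36 × 0.228 = 0.08208
Total = 0.15778.
P(Condition Alpha | evidence) = 0.05032 / 0.15778 ≈ 0.319.

0.319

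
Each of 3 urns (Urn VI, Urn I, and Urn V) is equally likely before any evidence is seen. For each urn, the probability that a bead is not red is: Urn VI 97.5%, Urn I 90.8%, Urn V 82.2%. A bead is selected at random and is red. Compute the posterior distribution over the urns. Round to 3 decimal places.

Urn VI 0.085, Urn I 0.312, Urn V 0.603

Taking complements, P(red | each) = Urn VI 0.025, Urn I 0.092, Urn V 0.178.
Since the prior is uniform, the posterior is proportional to the likelihood:
  Urn VI: 0.025
  Urn I: 0.092
  Urn V: 0.178
Sum = 0.295.
P(Urn VI | red) = 0.025/0.295 ≈ 0.085
P(Urn I | red) = 0.092/0.295 ≈ 0.312
P(Urn V | red) = 0.178/0.295 ≈ 0.603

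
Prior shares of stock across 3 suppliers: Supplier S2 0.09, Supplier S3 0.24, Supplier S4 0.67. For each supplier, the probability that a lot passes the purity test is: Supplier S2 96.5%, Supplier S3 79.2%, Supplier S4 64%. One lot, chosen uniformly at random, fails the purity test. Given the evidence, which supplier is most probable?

Supplier S4

Taking complements, P(off-spec | each) = Supplier S2 0.035, Supplier S3 0.208, Supplier S4 0.36.
Unnormalized posteriors (prior × likelihood):
  Supplier S2: 0.09 × 0.035 = 0.00315
  Supplier S3: 0.24 × 0.208 = 0.04992
  Supplier S4: 0.67 × 0.36 = 0.2412
Total = 0.29427.
Largest term belongs to Supplier S4, so Supplier S4 is most probable.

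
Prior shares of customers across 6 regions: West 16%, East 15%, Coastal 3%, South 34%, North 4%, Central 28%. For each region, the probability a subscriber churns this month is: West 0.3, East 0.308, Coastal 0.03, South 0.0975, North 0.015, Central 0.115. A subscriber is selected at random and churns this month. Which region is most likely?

Unnormalized posteriors (prior × likelihood):
  West: 0.16 × 0.3 = 0.048
  East: 0.15 × 0.308 = 0.0462
  Coastal: 0.03 × 0.03 = 0.0009
  South: 0.34 × 0.0975 = 0.03315
  North: 0.04 × 0.015 = 0.0006
  Central: 0.28 × 0.115 = 0.0322
Normalizing constant = 0.16105.
Largest term belongs to West, so West is most probable.

West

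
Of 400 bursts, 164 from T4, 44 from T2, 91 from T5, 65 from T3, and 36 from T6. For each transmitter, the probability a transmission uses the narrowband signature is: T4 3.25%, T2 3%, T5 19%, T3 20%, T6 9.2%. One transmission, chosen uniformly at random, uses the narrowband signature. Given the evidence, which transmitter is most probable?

Prior × likelihood for each hypothesis:
  T4: 0.41 × 0.0325 = 0.013325
  T2: 0.11 × 0.03 = 0.0033
  T5: 0.2275 × 0.19 = 0.043225
  T3: 0.1625 × 0.2 = 0.0325
  T6: 0.09 × 0.092 = 0.00828
Normalizing constant = 0.10063.
Largest term belongs to T5, so T5 is most probable.

T5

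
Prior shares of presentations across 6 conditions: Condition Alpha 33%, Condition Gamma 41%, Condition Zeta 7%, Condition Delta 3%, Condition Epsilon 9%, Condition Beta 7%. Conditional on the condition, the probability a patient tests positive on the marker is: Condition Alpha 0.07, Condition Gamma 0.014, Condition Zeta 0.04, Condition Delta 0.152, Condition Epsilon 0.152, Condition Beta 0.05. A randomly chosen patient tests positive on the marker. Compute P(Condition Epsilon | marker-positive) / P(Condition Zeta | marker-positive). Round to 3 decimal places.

4.886

Unnormalized posteriors (prior × likelihood):
  Condition Alpha: 0.33 × 0.07 = 0.0231
  Condition Gamma: 0.41 × 0.014 = 0.00574
  Condition Zeta: 0.07 × 0.04 = 0.0028
  Condition Delta: 0.03 × 0.152 = 0.00456
  Condition Epsilon: 0.09 × 0.152 = 0.01368
  Condition Beta: 0.07 × 0.05 = 0.0035
Total = 0.05338.
The ratio is 0.01368 / 0.0028 (the normalizer cancels) = 4.886.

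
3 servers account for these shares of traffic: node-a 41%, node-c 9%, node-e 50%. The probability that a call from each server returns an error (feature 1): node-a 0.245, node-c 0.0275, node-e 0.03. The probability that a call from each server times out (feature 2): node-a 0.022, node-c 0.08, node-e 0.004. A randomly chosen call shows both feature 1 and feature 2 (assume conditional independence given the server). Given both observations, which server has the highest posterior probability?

Prior × likelihood for each hypothesis:
  node-a: 0.41 × 0.245 × 0.022 = 0.0022099
  node-c: 0.09 × 0.0275 × 0.08 = 0.000198
  node-e: 0.5 × 0.03 × 0.004 = 0.00006
Total = 0.0024679.
Largest term belongs to node-a, so node-a is most probable.

node-a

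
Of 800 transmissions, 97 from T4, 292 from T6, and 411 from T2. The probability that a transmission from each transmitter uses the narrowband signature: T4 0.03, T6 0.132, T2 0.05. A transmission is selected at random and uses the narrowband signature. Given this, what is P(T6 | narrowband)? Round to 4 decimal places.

0.6216

Prior × likelihood for each hypothesis:
  T4: 0.12125 × 0.03 = 0.0036375
  T6: 0.365 × 0.132 = 0.04818
  T2: 0.51375 × 0.05 = 0.0256875
Total = 0.077505.
P(T6 | evidence) = 0.04818 / 0.077505 ≈ 0.6216.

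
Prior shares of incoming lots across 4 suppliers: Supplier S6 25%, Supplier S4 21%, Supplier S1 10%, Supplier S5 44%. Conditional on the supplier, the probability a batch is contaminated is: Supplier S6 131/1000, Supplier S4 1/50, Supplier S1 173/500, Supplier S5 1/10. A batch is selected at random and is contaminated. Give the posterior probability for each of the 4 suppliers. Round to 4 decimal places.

Supplier S6 0.2834, Supplier S4 0.0363, Supplier S1 0.2994, Supplier S5 0.3808

Prior × likelihood for each hypothesis:
  Supplier S6: 0.25 × 0.131 = 0.03275
  Supplier S4: 0.21 × 0.02 = 0.0042
  Supplier S1: 0.1 × 0.346 = 0.0346
  Supplier S5: 0.44 × 0.1 = 0.044
Normalizing constant = 0.11555.
P(Supplier S6 | contaminated) = 0.03275/0.11555 ≈ 0.2834
P(Supplier S4 | contaminated) = 0.0042/0.11555 ≈ 0.0363
P(Supplier S1 | contaminated) = 0.0346/0.11555 ≈ 0.2994
P(Supplier S5 | contaminated) = 0.044/0.11555 ≈ 0.3808
(Check: 0.2834+0.0363+0.2994+0.3808 = 0.9999.)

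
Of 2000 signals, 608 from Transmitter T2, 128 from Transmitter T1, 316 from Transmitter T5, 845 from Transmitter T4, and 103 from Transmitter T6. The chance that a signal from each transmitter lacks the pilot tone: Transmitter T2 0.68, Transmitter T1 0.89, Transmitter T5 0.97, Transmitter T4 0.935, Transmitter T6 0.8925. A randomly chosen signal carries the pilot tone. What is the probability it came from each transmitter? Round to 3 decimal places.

Transmitter T2 0.685, Transmitter T1 0.050, Transmitter T5 0.033, Transmitter T4 0.193, Transmitter T6 0.039

Taking complements, P(pilot | each) = Transmitter T2 0.32, Transmitter T1 0.11, Transmitter T5 0.03, Transmitter T4 0.065, Transmitter T6 0.1075.
Unnormalized posteriors (prior × likelihood):
  Transmitter T2: 0.304 × 0.32 = 0.09728
  Transmitter T1: 0.064 × 0.11 = 0.00704
  Transmitter T5: 0.158 × 0.03 = 0.00474
  Transmitter T4: 0.4225 × 0.065 = 0.0274625
  Transmitter T6: 0.0515 × 0.1075 = 0.00553625
Normalizing constant = 0.14205875.
P(Transmitter T2 | pilot) = 0.09728/0.14205875 ≈ 0.685
P(Transmitter T1 | pilot) = 0.00704/0.14205875 ≈ 0.050
P(Transmitter T5 | pilot) = 0.00474/0.14205875 ≈ 0.033
P(Transmitter T4 | pilot) = 0.0274625/0.14205875 ≈ 0.193
P(Transmitter T6 | pilot) = 0.00553625/0.14205875 ≈ 0.039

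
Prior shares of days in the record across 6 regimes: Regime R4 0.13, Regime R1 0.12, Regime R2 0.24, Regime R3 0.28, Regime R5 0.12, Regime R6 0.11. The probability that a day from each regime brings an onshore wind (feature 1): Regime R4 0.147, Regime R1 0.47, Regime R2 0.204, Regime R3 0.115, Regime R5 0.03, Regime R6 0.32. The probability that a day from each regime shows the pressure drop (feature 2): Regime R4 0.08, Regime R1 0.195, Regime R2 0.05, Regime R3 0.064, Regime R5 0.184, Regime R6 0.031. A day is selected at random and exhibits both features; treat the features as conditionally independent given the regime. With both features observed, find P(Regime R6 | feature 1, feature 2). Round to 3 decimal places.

0.058

By Bayes' rule, posterior ∝ prior × likelihood:
  Regime R4: 0.13 × 0.147 × 0.08 = 0.0015288
  Regime R1: 0.12 × 0.47 × 0.195 = 0.010998
  Regime R2: 0.24 × 0.204 × 0.05 = 0.002448
  Regime R3: 0.28 × 0.115 × 0.064 = 0.0020608
  Regime R5: 0.12 × 0.03 × 0.184 = 0.0006624
  Regime R6: 0.11 × 0.32 × 0.031 = 0.0010912
Total = 0.0187892.
P(Regime R6 | evidence) = 0.0010912 / 0.0187892 ≈ 0.058.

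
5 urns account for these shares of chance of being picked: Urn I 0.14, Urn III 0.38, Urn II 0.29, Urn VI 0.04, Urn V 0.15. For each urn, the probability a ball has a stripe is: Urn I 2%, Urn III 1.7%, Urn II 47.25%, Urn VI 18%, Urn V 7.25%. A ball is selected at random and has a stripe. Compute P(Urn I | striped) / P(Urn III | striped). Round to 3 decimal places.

0.433

Prior × likelihood for each hypothesis:
  Urn I: 0.14 × 0.02 = 0.0028
  Urn III: 0.38 × 0.017 = 0.00646
  Urn II: 0.29 × 0.4725 = 0.137025
  Urn VI: 0.04 × 0.18 = 0.0072
  Urn V: 0.15 × 0.0725 = 0.010875
Sum = 0.16436.
The ratio is 0.0028 / 0.00646 (the normalizer cancels) = 0.433.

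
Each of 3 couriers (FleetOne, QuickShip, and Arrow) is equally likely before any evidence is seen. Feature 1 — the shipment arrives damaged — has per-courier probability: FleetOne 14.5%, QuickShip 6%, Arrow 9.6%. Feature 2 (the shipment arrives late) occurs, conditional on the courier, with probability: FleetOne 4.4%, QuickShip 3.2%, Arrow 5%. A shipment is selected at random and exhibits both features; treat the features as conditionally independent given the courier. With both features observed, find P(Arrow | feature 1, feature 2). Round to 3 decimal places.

Since the prior is uniform, the posterior is proportional to the likelihood:
  FleetOne: 0.145 × 0.044 = 0.00638
  QuickShip: 0.06 × 0.032 = 0.00192
  Arrow: 0.096 × 0.05 = 0.0048
Total = 0.0131.
P(Arrow | evidence) = 0.0048 / 0.0131 ≈ 0.366.

0.366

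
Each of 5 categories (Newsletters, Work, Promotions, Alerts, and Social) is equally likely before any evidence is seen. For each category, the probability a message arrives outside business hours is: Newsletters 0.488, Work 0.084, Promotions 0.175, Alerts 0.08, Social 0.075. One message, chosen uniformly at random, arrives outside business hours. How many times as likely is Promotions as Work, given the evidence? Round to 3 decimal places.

2.083

With a uniform prior (1/5 each), posterior ∝ likelihood:
  Newsletters: 0.488
  Work: 0.084
  Promotions: 0.175
  Alerts: 0.08
  Social: 0.075
Normalizing constant = 0.902.
The ratio is 0.175 / 0.084 (the normalizer cancels) = 2.083.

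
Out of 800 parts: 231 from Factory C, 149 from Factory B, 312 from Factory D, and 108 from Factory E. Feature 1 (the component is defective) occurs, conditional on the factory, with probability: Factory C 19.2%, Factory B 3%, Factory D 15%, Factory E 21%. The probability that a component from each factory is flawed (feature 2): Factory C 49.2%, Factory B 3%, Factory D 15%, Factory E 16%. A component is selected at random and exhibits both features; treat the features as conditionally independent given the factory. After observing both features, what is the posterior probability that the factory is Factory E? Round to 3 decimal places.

0.111

Unnormalized posteriors (prior × likelihood):
  Factory C: 0.28875 × 0.192 × 0.492 = 0.02727648
  Factory B: 0.18625 × 0.03 × 0.03 = 0.000167625
  Factory D: 0.39 × 0.15 × 0.15 = 0.008775
  Factory E: 0.135 × 0.21 × 0.16 = 0.004536
Sum = 0.040755105.
P(Factory E | evidence) = 0.004536 / 0.040755105 ≈ 0.111.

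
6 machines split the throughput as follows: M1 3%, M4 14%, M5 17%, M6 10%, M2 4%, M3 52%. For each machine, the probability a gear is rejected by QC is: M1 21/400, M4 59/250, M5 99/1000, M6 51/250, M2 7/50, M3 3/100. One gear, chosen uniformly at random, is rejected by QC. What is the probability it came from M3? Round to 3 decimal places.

Unnormalized posteriors (prior × likelihood):
  M1: 0.03 × 0.0525 = 0.001575
  M4: 0.14 × 0.236 = 0.03304
  M5: 0.17 × 0.099 = 0.01683
  M6: 0.1 × 0.204 = 0.0204
  M2: 0.04 × 0.14 = 0.0056
  M3: 0.52 × 0.03 = 0.0156
Normalizing constant = 0.093045.
P(M3 | evidence) = 0.0156 / 0.093045 ≈ 0.168.

0.168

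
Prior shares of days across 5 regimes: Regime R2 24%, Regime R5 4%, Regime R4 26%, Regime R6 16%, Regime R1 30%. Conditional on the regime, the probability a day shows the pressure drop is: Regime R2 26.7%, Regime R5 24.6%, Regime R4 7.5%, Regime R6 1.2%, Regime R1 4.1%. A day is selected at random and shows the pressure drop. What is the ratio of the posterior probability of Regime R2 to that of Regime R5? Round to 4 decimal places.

Compute prior × likelihood for every hypothesis:
  Regime R2: 0.24 × 0.267 = 0.06408
  Regime R5: 0.04 × 0.246 = 0.00984
  Regime R4: 0.26 × 0.075 = 0.0195
  Regime R6: 0.16 × 0.012 = 0.00192
  Regime R1: 0.3 × 0.041 = 0.0123
Sum = 0.10764.
The ratio is 0.06408 / 0.00984 (the normalizer cancels) = 6.5122.

6.5122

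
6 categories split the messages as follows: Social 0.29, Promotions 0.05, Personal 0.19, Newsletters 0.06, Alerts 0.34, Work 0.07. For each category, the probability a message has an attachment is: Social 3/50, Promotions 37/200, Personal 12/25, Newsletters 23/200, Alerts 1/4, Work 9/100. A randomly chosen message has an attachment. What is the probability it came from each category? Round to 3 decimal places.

Social 0.081, Promotions 0.043, Personal 0.422, Newsletters 0.032, Alerts 0.393, Work 0.029

Compute prior × likelihood for every hypothesis:
  Social: 0.29 × 0.06 = 0.0174
  Promotions: 0.05 × 0.185 = 0.00925
  Personal: 0.19 × 0.48 = 0.0912
  Newsletters: 0.06 × 0.115 = 0.0069
  Alerts: 0.34 × 0.25 = 0.085
  Work: 0.07 × 0.09 = 0.0063
Sum = 0.21605.
P(Social | attachment) = 0.0174/0.21605 ≈ 0.081
P(Promotions | attachment) = 0.00925/0.21605 ≈ 0.043
P(Personal | attachment) = 0.0912/0.21605 ≈ 0.422
P(Newsletters | attachment) = 0.0069/0.21605 ≈ 0.032
P(Alerts | attachment) = 0.085/0.21605 ≈ 0.393
P(Work | attachment) = 0.0063/0.21605 ≈ 0.029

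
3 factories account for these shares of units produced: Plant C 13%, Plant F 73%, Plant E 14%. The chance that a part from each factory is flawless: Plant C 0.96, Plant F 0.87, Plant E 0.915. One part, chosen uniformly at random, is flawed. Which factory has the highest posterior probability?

Taking complements, P(flawed | each) = Plant C 0.04, Plant F 0.13, Plant E 0.085.
By Bayes' rule, posterior ∝ prior × likelihood:
  Plant C: 0.13 × 0.04 = 0.0052
  Plant F: 0.73 × 0.13 = 0.0949
  Plant E: 0.14 × 0.085 = 0.0119
Normalizing constant = 0.112.
Largest term belongs to Plant F, so Plant F is most probable.

Plant F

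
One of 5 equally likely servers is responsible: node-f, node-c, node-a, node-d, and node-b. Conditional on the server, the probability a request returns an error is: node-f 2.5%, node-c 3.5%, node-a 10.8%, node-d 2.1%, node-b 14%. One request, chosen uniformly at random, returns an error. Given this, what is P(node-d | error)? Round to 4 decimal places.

0.0638

With a uniform prior (1/5 each), posterior ∝ likelihood:
  node-f: 0.025
  node-c: 0.035
  node-a: 0.108
  node-d: 0.021
  node-b: 0.14
Total = 0.329.
P(node-d | evidence) = 0.021 / 0.329 ≈ 0.0638.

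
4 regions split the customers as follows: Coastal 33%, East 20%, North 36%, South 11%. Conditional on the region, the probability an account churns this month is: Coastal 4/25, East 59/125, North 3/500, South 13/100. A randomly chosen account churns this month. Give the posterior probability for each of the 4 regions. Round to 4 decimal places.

Unnormalized posteriors (prior × likelihood):
  Coastal: 0.33 × 0.16 = 0.0528
  East: 0.2 × 0.472 = 0.0944
  North: 0.36 × 0.006 = 0.00216
  South: 0.11 × 0.13 = 0.0143
Total = 0.16366.
P(Coastal | churn) = 0.0528/0.16366 ≈ 0.3226
P(East | churn) = 0.0944/0.16366 ≈ 0.5768
P(North | churn) = 0.00216/0.16366 ≈ 0.0132
P(South | churn) = 0.0143/0.16366 ≈ 0.0874

Coastal 0.3226, East 0.5768, North 0.0132, South 0.0874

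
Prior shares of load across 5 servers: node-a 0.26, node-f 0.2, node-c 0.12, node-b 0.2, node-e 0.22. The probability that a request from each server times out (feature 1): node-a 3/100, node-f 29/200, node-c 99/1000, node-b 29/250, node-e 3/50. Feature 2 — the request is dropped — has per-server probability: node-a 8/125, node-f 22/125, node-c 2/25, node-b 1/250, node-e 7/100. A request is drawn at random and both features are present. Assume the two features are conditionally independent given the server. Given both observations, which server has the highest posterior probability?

node-f

Prior × likelihood for each hypothesis:
  node-a: 0.26 × 0.03 × 0.064 = 0.0004992
  node-f: 0.2 × 0.145 × 0.176 = 0.005104
  node-c: 0.12 × 0.099 × 0.08 = 0.0009504
  node-b: 0.2 × 0.116 × 0.004 = 0.0000928
  node-e: 0.22 × 0.06 × 0.07 = 0.000924
Sum = 0.0075704.
Largest term belongs to node-f, so node-f is most probable.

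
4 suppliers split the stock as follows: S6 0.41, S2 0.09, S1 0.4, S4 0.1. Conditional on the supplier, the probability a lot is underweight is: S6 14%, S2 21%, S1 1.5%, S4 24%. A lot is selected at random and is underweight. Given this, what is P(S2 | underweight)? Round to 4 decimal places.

By Bayes' rule, posterior ∝ prior × likelihood:
  S6: 0.41 × 0.14 = 0.0574
  S2: 0.09 × 0.21 = 0.0189
  S1: 0.4 × 0.015 = 0.006
  S4: 0.1 × 0.24 = 0.024
Normalizing constant = 0.1063.
P(S2 | evidence) = 0.0189 / 0.1063 ≈ 0.1778.

0.1778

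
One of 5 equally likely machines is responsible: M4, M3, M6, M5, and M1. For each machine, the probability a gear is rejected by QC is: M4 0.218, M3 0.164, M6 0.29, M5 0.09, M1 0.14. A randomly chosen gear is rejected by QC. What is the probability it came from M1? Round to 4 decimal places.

0.1552

Since the prior is uniform, the posterior is proportional to the likelihood:
  M4: 0.218
  M3: 0.164
  M6: 0.29
  M5: 0.09
  M1: 0.14
Normalizing constant = 0.902.
P(M1 | evidence) = 0.14 / 0.902 ≈ 0.1552.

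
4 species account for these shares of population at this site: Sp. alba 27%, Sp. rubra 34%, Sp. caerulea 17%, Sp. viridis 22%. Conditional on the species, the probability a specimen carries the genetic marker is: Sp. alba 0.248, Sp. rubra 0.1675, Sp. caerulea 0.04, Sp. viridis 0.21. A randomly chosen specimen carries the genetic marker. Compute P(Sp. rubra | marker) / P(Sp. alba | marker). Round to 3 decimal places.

Compute prior × likelihood for every hypothesis:
  Sp. alba: 0.27 × 0.248 = 0.06696
  Sp. rubra: 0.34 × 0.1675 = 0.05695
  Sp. caerulea: 0.17 × 0.04 = 0.0068
  Sp. viridis: 0.22 × 0.21 = 0.0462
Total = 0.17691.
The ratio is 0.05695 / 0.06696 (the normalizer cancels) = 0.851.

0.851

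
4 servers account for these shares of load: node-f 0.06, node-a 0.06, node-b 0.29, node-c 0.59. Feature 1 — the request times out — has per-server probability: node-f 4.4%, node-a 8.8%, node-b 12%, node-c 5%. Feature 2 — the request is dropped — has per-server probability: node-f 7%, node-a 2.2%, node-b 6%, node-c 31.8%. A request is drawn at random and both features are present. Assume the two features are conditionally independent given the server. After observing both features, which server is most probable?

node-c

Unnormalized posteriors (prior × likelihood):
  node-f: 0.06 × 0.044 × 0.07 = 0.0001848
  node-a: 0.06 × 0.088 × 0.022 = 0.00011616
  node-b: 0.29 × 0.12 × 0.06 = 0.002088
  node-c: 0.59 × 0.05 × 0.318 = 0.009381
Normalizing constant = 0.01176996.
Largest term belongs to node-c, so node-c is most probable.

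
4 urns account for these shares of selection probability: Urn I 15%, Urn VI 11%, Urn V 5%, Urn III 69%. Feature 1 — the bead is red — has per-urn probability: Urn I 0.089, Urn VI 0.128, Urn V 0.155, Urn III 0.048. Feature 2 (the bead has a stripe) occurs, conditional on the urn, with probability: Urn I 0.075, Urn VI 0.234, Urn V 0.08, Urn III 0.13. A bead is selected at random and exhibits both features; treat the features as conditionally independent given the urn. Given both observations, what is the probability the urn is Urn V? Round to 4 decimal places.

Compute prior × likelihood for every hypothesis:
  Urn I: 0.15 × 0.089 × 0.075 = 0.00100125
  Urn VI: 0.11 × 0.128 × 0.234 = 0.00329472
  Urn V: 0.05 × 0.155 × 0.08 = 0.00062
  Urn III: 0.69 × 0.048 × 0.13 = 0.0043056
Normalizing constant = 0.00922157.
P(Urn V | evidence) = 0.00062 / 0.00922157 ≈ 0.0672.

0.0672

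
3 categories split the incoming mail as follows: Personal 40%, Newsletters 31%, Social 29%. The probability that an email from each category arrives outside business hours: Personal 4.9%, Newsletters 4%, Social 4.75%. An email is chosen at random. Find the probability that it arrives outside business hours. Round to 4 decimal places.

Compute prior × likelihood for every hypothesis:
  Personal: 0.4 × 0.049 = 0.0196
  Newsletters: 0.31 × 0.04 = 0.0124
  Social: 0.29 × 0.0475 = 0.013775
P(off-hours) = 0.0196 + 0.0124 + 0.013775 = 0.045775 → 0.0458.

0.0458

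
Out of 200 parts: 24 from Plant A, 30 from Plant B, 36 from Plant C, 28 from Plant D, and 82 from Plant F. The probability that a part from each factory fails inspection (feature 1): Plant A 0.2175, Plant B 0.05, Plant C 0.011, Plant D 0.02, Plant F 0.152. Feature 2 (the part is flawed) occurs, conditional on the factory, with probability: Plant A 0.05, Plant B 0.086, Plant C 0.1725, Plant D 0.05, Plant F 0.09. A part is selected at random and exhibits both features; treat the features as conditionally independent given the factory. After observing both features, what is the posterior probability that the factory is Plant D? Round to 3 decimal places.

0.017

Unnormalized posteriors (prior × likelihood):
  Plant A: 0.12 × 0.2175 × 0.05 = 0.001305
  Plant B: 0.15 × 0.05 × 0.086 = 0.000645
  Plant C: 0.18 × 0.011 × 0.1725 = 0.00034155
  Plant D: 0.14 × 0.02 × 0.05 = 0.00014
  Plant F: 0.41 × 0.152 × 0.09 = 0.0056088
Total = 0.00804035.
P(Plant D | evidence) = 0.00014 / 0.00804035 ≈ 0.017.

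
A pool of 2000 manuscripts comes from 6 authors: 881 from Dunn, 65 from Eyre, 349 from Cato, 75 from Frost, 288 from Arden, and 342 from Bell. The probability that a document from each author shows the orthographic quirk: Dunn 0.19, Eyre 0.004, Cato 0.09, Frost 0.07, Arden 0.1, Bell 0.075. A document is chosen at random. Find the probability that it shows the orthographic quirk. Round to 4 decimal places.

0.1294

By Bayes' rule, posterior ∝ prior × likelihood:
  Dunn: 0.4405 × 0.19 = 0.083695
  Eyre: 0.0325 × 0.004 = 0.00013
  Cato: 0.1745 × 0.09 = 0.015705
  Frost: 0.0375 × 0.07 = 0.002625
  Arden: 0.144 × 0.1 = 0.0144
  Bell: 0.171 × 0.075 = 0.012825
P(quirk) = 0.083695 + 0.00013 + 0.015705 + 0.002625 + 0.0144 + 0.012825 = 0.12938 → 0.1294.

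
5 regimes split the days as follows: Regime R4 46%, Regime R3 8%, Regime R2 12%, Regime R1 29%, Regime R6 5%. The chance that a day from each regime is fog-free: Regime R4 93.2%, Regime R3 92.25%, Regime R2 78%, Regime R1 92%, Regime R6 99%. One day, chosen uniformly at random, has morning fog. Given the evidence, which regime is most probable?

Taking complements, P(fog | each) = Regime R4 0.068, Regime R3 0.0775, Regime R2 0.22, Regime R1 0.08, Regime R6 0.01.
Unnormalized posteriors (prior × likelihood):
  Regime R4: 0.46 × 0.068 = 0.03128
  Regime R3: 0.08 × 0.0775 = 0.0062
  Regime R2: 0.12 × 0.22 = 0.0264
  Regime R1: 0.29 × 0.08 = 0.0232
  Regime R6: 0.05 × 0.01 = 0.0005
Total = 0.08758.
Largest term belongs to Regime R4, so Regime R4 is most probable.

Regime R4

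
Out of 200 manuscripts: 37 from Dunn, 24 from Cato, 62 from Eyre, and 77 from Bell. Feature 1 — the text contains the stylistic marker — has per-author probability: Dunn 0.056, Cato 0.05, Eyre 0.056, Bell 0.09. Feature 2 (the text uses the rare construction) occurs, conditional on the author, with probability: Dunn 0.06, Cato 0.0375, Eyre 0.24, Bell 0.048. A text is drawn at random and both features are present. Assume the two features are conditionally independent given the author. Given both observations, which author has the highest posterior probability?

Prior × likelihood for each hypothesis:
  Dunn: 0.185 × 0.056 × 0.06 = 0.0006216
  Cato: 0.12 × 0.05 × 0.0375 = 0.000225
  Eyre: 0.31 × 0.056 × 0.24 = 0.0041664
  Bell: 0.385 × 0.09 × 0.048 = 0.0016632
Normalizing constant = 0.0066762.
Largest term belongs to Eyre, so Eyre is most probable.

Eyre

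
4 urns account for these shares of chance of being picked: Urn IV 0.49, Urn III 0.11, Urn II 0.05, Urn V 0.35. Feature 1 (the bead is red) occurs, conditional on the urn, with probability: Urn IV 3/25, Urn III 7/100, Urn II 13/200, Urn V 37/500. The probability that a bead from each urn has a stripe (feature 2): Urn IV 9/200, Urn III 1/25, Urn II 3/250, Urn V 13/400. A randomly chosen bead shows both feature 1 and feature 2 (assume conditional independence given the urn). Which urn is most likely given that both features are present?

Prior × likelihood for each hypothesis:
  Urn IV: 0.49 × 0.12 × 0.045 = 0.002646
  Urn III: 0.11 × 0.07 × 0.04 = 0.000308
  Urn II: 0.05 × 0.065 × 0.012 = 0.000039
  Urn V: 0.35 × 0.074 × 0.0325 = 0.00084175
Normalizing constant = 0.00383475.
Largest term belongs to Urn IV, so Urn IV is most probable.

Urn IV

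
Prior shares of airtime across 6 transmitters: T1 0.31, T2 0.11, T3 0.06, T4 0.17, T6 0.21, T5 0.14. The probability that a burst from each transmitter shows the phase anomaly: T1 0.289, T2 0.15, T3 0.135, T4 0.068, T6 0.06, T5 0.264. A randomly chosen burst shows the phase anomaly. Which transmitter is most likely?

T1

By Bayes' rule, posterior ∝ prior × likelihood:
  T1: 0.31 × 0.289 = 0.08959
  T2: 0.11 × 0.15 = 0.0165
  T3: 0.06 × 0.135 = 0.0081
  T4: 0.17 × 0.068 = 0.01156
  T6: 0.21 × 0.06 = 0.0126
  T5: 0.14 × 0.264 = 0.03696
Total = 0.17531.
Largest term belongs to T1, so T1 is most probable.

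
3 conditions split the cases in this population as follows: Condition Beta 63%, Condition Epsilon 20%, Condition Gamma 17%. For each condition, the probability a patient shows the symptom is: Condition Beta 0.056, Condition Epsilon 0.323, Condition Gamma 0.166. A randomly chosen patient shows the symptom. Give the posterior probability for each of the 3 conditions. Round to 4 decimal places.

Unnormalized posteriors (prior × likelihood):
  Condition Beta: 0.63 × 0.056 = 0.03528
  Condition Epsilon: 0.2 × 0.323 = 0.0646
  Condition Gamma: 0.17 × 0.166 = 0.02822
Normalizing constant = 0.1281.
P(Condition Beta | symptomatic) = 0.03528/0.1281 ≈ 0.2754
P(Condition Epsilon | symptomatic) = 0.0646/0.1281 ≈ 0.5043
P(Condition Gamma | symptomatic) = 0.02822/0.1281 ≈ 0.2203

Condition Beta 0.2754, Condition Epsilon 0.5043, Condition Gamma 0.2203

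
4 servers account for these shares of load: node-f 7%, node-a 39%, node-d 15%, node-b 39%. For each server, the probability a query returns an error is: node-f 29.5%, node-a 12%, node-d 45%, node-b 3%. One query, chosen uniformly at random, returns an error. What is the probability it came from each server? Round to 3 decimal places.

node-f 0.141, node-a 0.319, node-d 0.460, node-b 0.080

Compute prior × likelihood for every hypothesis:
  node-f: 0.07 × 0.295 = 0.02065
  node-a: 0.39 × 0.12 = 0.0468
  node-d: 0.15 × 0.45 = 0.0675
  node-b: 0.39 × 0.03 = 0.0117
Normalizing constant = 0.14665.
P(node-f | error) = 0.02065/0.14665 ≈ 0.141
P(node-a | error) = 0.0468/0.14665 ≈ 0.319
P(node-d | error) = 0.0675/0.14665 ≈ 0.460
P(node-b | error) = 0.0117/0.14665 ≈ 0.080
(Check: 0.141+0.319+0.460+0.080 = 1.000.)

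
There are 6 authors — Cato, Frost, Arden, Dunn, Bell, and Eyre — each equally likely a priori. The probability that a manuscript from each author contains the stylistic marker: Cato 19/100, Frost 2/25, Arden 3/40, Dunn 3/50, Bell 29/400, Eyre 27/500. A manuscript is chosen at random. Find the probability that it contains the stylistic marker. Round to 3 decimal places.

Since the prior is uniform, the posterior is proportional to the likelihood:
  Cato: 0.19
  Frost: 0.08
  Arden: 0.075
  Dunn: 0.06
  Bell: 0.0725
  Eyre: 0.054
P(marker) = (1/6) × (0.19 + 0.08 + 0.075 + 0.06 + 0.0725 + 0.054) = 0.5315/6 ≈ 0.089.

0.089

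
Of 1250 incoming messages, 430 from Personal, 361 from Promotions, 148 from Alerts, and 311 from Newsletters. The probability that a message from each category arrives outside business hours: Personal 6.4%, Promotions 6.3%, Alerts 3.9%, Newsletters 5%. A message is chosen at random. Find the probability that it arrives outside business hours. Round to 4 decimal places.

0.0573

Compute prior × likelihood for every hypothesis:
  Personal: 0.344 × 0.064 = 0.022016
  Promotions: 0.2888 × 0.063 = 0.0181944
  Alerts: 0.1184 × 0.039 = 0.0046176
  Newsletters: 0.2488 × 0.05 = 0.01244
P(off-hours) = 0.022016 + 0.0181944 + 0.0046176 + 0.01244 = 0.057268 → 0.0573.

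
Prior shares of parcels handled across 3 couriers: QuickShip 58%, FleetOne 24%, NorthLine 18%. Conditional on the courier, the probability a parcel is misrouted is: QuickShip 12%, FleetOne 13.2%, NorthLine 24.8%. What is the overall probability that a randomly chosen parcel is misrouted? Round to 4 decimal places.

Prior × likelihood for each hypothesis:
  QuickShip: 0.58 × 0.12 = 0.0696
  FleetOne: 0.24 × 0.132 = 0.03168
  NorthLine: 0.18 × 0.248 = 0.04464
P(misrouted) = 0.0696 + 0.03168 + 0.04464 = 0.14592 → 0.1459.

0.1459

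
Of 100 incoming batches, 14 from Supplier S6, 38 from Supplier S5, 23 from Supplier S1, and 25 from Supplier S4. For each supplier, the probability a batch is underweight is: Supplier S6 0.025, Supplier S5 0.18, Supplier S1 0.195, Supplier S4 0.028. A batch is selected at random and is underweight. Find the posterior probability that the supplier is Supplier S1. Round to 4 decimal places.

0.3624

Prior × likelihood for each hypothesis:
  Supplier S6: 0.14 × 0.025 = 0.0035
  Supplier S5: 0.38 × 0.18 = 0.0684
  Supplier S1: 0.23 × 0.195 = 0.04485
  Supplier S4: 0.25 × 0.028 = 0.007
Total = 0.12375.
P(Supplier S1 | evidence) = 0.04485 / 0.12375 ≈ 0.3624.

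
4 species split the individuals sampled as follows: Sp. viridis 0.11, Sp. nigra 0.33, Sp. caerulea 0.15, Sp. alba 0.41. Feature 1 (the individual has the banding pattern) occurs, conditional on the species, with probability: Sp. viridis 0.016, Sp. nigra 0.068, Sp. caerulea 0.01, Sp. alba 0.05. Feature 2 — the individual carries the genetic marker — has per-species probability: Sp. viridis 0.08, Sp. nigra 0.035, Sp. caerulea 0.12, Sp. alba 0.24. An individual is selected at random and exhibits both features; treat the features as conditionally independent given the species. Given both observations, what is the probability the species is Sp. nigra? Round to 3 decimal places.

0.130

Prior × likelihood for each hypothesis:
  Sp. viridis: 0.11 × 0.016 × 0.08 = 0.0001408
  Sp. nigra: 0.33 × 0.068 × 0.035 = 0.0007854
  Sp. caerulea: 0.15 × 0.01 × 0.12 = 0.00018
  Sp. alba: 0.41 × 0.05 × 0.24 = 0.00492
Total = 0.0060262.
P(Sp. nigra | evidence) = 0.0007854 / 0.0060262 ≈ 0.130.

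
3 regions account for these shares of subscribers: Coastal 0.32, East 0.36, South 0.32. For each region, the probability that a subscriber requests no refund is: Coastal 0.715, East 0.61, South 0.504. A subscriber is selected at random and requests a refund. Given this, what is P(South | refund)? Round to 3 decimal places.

Taking complements, P(refund | each) = Coastal 0.285, East 0.39, South 0.496.
Compute prior × likelihood for every hypothesis:
  Coastal: 0.32 × 0.285 = 0.0912
  East: 0.36 × 0.39 = 0.1404
  South: 0.32 × 0.496 = 0.15872
Total = 0.39032.
P(South | evidence) = 0.15872 / 0.39032 ≈ 0.407.

0.407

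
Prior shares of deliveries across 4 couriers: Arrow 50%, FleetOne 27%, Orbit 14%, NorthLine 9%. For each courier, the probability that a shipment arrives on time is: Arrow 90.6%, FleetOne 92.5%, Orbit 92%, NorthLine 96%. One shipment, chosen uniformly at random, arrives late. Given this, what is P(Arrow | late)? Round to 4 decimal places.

Taking complements, P(late | each) = Arrow 0.094, FleetOne 0.075, Orbit 0.08, NorthLine 0.04.
Compute prior × likelihood for every hypothesis:
  Arrow: 0.5 × 0.094 = 0.047
  FleetOne: 0.27 × 0.075 = 0.02025
  Orbit: 0.14 × 0.08 = 0.0112
  NorthLine: 0.09 × 0.04 = 0.0036
Normalizing constant = 0.08205.
P(Arrow | evidence) = 0.047 / 0.08205 ≈ 0.5728.

0.5728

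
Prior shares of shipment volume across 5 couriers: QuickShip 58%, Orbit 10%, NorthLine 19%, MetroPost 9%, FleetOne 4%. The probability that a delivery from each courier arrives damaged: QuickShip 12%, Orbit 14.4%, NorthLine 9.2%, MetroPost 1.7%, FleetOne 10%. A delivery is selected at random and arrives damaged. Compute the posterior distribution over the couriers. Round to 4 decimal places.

Prior × likelihood for each hypothesis:
  QuickShip: 0.58 × 0.12 = 0.0696
  Orbit: 0.1 × 0.144 = 0.0144
  NorthLine: 0.19 × 0.092 = 0.01748
  MetroPost: 0.09 × 0.017 = 0.00153
  FleetOne: 0.04 × 0.1 = 0.004
Sum = 0.10701.
P(QuickShip | damaged) = 0.0696/0.10701 ≈ 0.6504
P(Orbit | damaged) = 0.0144/0.10701 ≈ 0.1346
P(NorthLine | damaged) = 0.01748/0.10701 ≈ 0.1633
P(MetroPost | damaged) = 0.00153/0.10701 ≈ 0.0143
P(FleetOne | damaged) = 0.004/0.10701 ≈ 0.0374

QuickShip 0.6504, Orbit 0.1346, NorthLine 0.1633, MetroPost 0.0143, FleetOne 0.0374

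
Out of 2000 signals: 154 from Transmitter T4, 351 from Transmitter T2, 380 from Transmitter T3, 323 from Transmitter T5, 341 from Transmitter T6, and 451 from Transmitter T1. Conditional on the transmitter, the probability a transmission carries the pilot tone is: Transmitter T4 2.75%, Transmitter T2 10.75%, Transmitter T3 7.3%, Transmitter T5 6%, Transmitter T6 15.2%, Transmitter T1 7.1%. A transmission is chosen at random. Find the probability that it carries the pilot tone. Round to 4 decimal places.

0.0865

Prior × likelihood for each hypothesis:
  Transmitter T4: 0.077 × 0.0275 = 0.0021175
  Transmitter T2: 0.1755 × 0.1075 = 0.01886625
  Transmitter T3: 0.19 × 0.073 = 0.01387
  Transmitter T5: 0.1615 × 0.06 = 0.00969
  Transmitter T6: 0.1705 × 0.152 = 0.025916
  Transmitter T1: 0.2255 × 0.071 = 0.0160105
P(pilot) = 0.0021175 + 0.01886625 + 0.01387 + 0.00969 + 0.025916 + 0.0160105 = 0.08647025 → 0.0865.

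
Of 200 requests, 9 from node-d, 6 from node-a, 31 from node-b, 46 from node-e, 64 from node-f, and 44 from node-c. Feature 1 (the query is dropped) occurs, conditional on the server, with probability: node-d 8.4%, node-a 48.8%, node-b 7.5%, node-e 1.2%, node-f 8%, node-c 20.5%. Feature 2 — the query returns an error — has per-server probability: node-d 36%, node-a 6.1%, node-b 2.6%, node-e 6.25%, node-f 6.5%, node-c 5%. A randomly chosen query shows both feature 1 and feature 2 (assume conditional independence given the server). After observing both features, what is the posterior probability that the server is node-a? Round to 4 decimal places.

Unnormalized posteriors (prior × likelihood):
  node-d: 0.045 × 0.084 × 0.36 = 0.0013608
  node-a: 0.03 × 0.488 × 0.061 = 0.00089304
  node-b: 0.155 × 0.075 × 0.026 = 0.00030225
  node-e: 0.23 × 0.012 × 0.0625 = 0.0001725
  node-f: 0.32 × 0.08 × 0.065 = 0.001664
  node-c: 0.22 × 0.205 × 0.05 = 0.002255
Total = 0.00664759.
P(node-a | evidence) = 0.00089304 / 0.00664759 ≈ 0.1343.

0.1343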